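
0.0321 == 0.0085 False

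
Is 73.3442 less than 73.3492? Yes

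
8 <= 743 True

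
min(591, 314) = 314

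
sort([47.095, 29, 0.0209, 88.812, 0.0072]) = [0.0072, 0.0209, 29, 47.095, 88.812]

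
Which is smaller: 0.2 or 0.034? 0.034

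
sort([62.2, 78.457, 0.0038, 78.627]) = [0.0038, 62.2, 78.457, 78.627]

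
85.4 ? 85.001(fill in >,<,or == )>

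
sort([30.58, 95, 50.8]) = [30.58, 50.8, 95]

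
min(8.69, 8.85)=8.69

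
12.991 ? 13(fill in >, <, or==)<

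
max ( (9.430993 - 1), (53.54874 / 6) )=8.92479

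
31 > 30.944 True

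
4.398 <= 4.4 True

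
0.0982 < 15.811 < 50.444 True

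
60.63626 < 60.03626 False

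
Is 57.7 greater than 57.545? Yes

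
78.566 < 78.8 True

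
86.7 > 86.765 False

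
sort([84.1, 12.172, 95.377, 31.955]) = [12.172, 31.955, 84.1, 95.377]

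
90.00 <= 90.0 True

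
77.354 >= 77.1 True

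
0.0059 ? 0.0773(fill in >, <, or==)<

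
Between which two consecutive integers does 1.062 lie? 1 and 2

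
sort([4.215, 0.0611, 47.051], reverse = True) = [47.051, 4.215, 0.0611]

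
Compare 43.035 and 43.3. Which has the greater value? 43.3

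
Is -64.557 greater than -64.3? No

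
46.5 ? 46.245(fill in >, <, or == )>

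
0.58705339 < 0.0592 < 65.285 False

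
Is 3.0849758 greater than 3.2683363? No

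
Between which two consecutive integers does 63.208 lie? 63 and 64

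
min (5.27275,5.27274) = 5.27274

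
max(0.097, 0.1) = 0.1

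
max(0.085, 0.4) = 0.4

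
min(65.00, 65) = 65.00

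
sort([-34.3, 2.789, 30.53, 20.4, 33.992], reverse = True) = [33.992, 30.53, 20.4, 2.789, -34.3]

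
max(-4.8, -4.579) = -4.579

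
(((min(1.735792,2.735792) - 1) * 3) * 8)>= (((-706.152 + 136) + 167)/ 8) True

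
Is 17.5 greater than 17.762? No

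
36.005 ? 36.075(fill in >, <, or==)<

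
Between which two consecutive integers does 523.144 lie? 523 and 524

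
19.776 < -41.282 False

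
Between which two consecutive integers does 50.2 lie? 50 and 51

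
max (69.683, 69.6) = 69.683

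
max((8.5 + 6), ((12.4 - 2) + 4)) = 14.5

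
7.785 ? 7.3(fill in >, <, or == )>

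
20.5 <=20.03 False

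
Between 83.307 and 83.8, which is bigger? 83.8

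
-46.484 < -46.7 False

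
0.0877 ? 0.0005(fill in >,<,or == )>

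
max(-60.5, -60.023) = -60.023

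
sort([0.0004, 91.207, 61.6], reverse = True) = [91.207, 61.6, 0.0004]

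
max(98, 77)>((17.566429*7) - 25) True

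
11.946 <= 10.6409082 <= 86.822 False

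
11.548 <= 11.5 False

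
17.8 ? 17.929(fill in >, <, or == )<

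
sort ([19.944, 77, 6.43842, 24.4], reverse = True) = [77, 24.4, 19.944, 6.43842]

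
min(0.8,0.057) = 0.057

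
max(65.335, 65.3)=65.335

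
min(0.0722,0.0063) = 0.0063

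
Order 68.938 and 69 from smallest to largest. 68.938, 69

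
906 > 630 True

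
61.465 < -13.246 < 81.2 False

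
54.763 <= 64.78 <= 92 True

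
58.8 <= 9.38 False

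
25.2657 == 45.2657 False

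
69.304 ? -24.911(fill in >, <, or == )>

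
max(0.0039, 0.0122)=0.0122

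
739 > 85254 False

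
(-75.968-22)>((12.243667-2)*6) False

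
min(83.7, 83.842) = 83.7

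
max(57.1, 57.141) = 57.141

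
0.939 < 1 True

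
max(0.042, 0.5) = 0.5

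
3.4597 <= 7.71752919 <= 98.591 True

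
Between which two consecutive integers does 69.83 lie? 69 and 70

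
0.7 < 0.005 False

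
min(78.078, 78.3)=78.078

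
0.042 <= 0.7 True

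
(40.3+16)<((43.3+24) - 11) False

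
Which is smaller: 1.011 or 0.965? 0.965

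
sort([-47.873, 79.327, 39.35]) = [-47.873, 39.35, 79.327]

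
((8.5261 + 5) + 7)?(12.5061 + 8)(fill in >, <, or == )>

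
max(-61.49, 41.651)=41.651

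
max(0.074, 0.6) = 0.6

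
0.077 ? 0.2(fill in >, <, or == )<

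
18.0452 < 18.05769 True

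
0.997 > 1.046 False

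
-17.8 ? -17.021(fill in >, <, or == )<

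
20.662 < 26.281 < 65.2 True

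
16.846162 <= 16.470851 False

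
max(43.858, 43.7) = 43.858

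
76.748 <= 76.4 False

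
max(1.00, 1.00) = 1.00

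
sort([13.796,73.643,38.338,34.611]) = [13.796,34.611,38.338,73.643]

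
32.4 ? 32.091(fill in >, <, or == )>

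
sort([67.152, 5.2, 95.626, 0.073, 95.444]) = [0.073, 5.2, 67.152, 95.444, 95.626]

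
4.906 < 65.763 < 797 True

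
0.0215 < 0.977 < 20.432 True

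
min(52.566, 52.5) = 52.5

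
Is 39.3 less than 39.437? Yes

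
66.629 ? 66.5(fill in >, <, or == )>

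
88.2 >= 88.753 False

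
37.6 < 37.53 False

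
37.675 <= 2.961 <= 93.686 False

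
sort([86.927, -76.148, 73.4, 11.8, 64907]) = [-76.148, 11.8, 73.4, 86.927, 64907]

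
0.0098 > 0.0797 False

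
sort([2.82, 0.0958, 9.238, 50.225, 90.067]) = [0.0958, 2.82, 9.238, 50.225, 90.067]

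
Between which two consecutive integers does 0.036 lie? 0 and 1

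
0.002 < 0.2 True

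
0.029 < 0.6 True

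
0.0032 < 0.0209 True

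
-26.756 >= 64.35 False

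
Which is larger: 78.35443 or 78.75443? 78.75443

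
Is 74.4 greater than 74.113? Yes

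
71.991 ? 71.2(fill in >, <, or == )>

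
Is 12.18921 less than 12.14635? No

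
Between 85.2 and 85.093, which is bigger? 85.2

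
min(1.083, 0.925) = 0.925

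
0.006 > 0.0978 False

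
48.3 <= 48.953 True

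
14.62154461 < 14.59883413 False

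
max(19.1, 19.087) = 19.1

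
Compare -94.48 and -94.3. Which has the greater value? -94.3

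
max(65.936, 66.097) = 66.097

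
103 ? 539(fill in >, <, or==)<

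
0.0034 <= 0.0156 True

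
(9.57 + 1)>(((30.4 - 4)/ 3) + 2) False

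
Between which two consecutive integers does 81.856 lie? 81 and 82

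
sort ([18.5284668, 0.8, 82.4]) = [0.8, 18.5284668, 82.4]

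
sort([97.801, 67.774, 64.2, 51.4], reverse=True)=[97.801, 67.774, 64.2, 51.4]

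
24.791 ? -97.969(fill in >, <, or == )>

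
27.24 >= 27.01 True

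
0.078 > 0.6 False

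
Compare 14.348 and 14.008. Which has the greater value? 14.348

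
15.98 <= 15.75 False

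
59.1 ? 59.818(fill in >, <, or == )<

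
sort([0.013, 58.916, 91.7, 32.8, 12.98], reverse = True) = [91.7, 58.916, 32.8, 12.98, 0.013]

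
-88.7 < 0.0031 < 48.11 True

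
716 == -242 False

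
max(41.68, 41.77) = 41.77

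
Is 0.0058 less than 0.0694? Yes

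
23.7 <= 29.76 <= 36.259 True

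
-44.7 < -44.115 True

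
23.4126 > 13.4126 True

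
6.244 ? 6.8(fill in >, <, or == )<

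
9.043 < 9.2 True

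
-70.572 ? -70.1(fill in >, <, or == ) <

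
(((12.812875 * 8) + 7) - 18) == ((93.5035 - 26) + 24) False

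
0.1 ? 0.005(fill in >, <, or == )>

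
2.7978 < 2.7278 False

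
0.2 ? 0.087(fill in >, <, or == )>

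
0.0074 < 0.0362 True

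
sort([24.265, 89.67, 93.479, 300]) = [24.265, 89.67, 93.479, 300]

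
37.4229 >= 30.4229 True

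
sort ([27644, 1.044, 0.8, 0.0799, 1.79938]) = [0.0799, 0.8, 1.044, 1.79938, 27644]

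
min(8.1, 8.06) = 8.06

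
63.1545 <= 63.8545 True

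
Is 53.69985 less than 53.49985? No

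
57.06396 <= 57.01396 False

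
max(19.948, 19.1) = 19.948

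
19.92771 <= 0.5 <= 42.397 False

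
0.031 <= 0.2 True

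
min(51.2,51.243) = 51.2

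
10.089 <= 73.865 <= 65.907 False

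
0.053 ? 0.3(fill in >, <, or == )<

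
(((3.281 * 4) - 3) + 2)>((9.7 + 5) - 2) False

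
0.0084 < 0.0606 True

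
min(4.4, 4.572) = 4.4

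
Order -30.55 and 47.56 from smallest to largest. -30.55, 47.56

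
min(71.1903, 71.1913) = 71.1903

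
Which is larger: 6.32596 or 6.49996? 6.49996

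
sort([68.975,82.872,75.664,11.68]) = [11.68,68.975,75.664,82.872]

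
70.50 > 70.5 False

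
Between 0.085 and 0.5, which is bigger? 0.5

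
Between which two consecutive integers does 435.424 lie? 435 and 436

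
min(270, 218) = 218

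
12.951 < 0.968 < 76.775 False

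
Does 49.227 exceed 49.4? No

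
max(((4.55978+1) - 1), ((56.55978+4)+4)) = 64.55978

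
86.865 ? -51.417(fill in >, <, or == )>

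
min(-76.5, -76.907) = -76.907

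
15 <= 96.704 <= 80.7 False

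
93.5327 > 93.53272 False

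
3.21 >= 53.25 False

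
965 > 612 True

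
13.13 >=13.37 False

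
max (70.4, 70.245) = 70.4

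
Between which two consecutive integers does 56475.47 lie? 56475 and 56476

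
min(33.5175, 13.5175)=13.5175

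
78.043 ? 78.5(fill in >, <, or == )<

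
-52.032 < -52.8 False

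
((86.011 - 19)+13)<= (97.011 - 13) True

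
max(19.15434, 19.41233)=19.41233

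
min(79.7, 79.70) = 79.7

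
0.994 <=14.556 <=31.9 True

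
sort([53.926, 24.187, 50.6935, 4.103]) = [4.103, 24.187, 50.6935, 53.926]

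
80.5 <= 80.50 True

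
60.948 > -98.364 True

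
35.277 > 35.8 False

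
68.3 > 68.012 True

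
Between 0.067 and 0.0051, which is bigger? 0.067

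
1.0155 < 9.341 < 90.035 True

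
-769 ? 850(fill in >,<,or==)<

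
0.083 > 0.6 False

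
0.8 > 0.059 True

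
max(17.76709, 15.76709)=17.76709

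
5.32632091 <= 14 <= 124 True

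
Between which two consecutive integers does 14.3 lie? 14 and 15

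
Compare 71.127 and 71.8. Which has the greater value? 71.8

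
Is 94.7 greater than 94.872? No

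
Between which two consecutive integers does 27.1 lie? 27 and 28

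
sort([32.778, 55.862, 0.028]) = [0.028, 32.778, 55.862]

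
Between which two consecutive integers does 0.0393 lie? 0 and 1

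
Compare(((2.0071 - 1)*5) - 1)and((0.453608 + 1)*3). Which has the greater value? ((0.453608 + 1)*3)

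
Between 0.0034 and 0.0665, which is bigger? 0.0665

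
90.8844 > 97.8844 False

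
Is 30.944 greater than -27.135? Yes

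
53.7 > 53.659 True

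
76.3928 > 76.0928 True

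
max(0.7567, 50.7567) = 50.7567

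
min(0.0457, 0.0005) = 0.0005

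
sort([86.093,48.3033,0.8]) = [0.8,48.3033,86.093]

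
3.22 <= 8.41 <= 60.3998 True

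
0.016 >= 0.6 False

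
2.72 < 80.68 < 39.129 False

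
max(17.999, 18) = 18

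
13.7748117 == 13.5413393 False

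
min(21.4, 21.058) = 21.058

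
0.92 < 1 True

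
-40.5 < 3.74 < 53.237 True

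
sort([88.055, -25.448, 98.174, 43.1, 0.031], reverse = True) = [98.174, 88.055, 43.1, 0.031, -25.448]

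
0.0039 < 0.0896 True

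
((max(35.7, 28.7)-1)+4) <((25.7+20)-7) False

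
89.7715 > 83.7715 True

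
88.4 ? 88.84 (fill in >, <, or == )<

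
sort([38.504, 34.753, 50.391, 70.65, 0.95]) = [0.95, 34.753, 38.504, 50.391, 70.65]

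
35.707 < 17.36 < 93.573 False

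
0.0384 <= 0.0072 False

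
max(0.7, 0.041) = 0.7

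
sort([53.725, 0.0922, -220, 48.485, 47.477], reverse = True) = [53.725, 48.485, 47.477, 0.0922, -220]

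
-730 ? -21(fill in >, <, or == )<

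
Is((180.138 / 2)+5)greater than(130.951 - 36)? Yes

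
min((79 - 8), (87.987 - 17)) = 70.987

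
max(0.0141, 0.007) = 0.0141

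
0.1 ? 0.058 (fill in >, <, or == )>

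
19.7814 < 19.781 False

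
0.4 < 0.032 False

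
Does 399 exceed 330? Yes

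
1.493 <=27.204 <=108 True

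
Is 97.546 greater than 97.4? Yes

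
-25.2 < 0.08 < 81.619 True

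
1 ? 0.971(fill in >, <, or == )>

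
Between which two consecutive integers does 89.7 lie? 89 and 90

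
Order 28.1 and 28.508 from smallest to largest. 28.1, 28.508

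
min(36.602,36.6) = 36.6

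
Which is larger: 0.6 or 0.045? 0.6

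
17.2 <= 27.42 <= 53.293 True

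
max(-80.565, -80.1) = -80.1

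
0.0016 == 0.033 False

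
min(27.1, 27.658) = 27.1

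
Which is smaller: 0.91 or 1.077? 0.91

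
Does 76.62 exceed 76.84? No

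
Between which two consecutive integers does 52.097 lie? 52 and 53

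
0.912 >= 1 False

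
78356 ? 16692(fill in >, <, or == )>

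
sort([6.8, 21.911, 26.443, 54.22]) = [6.8, 21.911, 26.443, 54.22]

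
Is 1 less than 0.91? No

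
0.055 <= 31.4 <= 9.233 False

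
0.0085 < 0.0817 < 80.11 True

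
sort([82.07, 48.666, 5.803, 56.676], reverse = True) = [82.07, 56.676, 48.666, 5.803]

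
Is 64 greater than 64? No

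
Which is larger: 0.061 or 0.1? 0.1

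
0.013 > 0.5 False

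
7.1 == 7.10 True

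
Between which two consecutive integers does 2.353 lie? 2 and 3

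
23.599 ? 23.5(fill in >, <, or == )>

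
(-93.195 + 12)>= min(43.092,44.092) False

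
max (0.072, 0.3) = 0.3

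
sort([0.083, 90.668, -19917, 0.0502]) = [-19917, 0.0502, 0.083, 90.668]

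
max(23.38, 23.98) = 23.98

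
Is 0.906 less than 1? Yes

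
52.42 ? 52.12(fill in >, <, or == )>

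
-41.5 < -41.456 True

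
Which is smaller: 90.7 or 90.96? 90.7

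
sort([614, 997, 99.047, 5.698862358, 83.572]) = [5.698862358, 83.572, 99.047, 614, 997]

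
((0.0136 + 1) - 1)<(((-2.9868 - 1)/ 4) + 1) False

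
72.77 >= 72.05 True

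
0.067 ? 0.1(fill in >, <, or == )<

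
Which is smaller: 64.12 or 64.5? 64.12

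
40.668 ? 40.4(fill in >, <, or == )>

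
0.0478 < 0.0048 False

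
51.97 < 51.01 False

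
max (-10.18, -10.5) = -10.18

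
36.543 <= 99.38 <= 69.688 False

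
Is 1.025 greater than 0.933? Yes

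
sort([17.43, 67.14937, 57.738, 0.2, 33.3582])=[0.2, 17.43, 33.3582, 57.738, 67.14937]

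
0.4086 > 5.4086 False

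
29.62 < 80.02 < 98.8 True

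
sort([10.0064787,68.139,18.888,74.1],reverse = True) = [74.1,68.139,18.888,10.0064787]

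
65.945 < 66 True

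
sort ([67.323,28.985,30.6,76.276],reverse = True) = [76.276,67.323,30.6,28.985]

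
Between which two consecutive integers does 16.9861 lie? 16 and 17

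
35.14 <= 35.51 True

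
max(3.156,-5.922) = 3.156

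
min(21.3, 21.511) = 21.3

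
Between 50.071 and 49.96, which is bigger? 50.071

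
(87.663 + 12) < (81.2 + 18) False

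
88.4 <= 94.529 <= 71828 True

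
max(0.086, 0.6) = 0.6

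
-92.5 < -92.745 False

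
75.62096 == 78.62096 False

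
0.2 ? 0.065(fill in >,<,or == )>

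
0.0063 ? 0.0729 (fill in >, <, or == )<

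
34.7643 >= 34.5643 True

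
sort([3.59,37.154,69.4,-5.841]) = [-5.841,3.59,37.154,69.4]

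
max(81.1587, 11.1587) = 81.1587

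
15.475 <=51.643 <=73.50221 True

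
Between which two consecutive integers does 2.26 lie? 2 and 3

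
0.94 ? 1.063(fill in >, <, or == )<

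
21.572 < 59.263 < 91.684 True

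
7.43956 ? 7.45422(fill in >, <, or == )<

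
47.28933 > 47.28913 True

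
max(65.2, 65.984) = 65.984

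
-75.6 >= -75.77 True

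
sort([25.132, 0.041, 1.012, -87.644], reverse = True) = [25.132, 1.012, 0.041, -87.644]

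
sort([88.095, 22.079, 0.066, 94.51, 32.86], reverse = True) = [94.51, 88.095, 32.86, 22.079, 0.066]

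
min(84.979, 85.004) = 84.979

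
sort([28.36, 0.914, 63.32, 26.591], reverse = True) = [63.32, 28.36, 26.591, 0.914]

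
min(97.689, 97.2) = 97.2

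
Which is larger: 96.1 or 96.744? 96.744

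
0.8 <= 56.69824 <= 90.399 True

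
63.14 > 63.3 False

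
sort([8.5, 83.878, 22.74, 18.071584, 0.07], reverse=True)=[83.878, 22.74, 18.071584, 8.5, 0.07]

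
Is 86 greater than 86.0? No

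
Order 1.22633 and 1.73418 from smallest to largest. 1.22633, 1.73418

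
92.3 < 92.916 True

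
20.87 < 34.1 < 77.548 True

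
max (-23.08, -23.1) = -23.08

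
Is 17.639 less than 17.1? No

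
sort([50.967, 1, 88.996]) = [1, 50.967, 88.996]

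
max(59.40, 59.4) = 59.4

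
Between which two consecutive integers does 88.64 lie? 88 and 89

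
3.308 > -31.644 True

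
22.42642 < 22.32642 False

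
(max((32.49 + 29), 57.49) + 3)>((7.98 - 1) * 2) True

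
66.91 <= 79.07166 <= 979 True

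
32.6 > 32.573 True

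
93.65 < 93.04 False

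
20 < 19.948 False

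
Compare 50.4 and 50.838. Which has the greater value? 50.838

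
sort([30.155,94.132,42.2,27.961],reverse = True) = [94.132,42.2,30.155,27.961]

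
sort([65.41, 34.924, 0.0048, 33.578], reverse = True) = [65.41, 34.924, 33.578, 0.0048]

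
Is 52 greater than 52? No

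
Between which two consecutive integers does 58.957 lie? 58 and 59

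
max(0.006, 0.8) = 0.8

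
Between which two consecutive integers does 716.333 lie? 716 and 717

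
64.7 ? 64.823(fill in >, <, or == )<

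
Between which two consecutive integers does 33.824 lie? 33 and 34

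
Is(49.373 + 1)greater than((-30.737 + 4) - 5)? Yes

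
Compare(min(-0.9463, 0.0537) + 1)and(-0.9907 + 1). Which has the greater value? (min(-0.9463, 0.0537) + 1)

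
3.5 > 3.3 True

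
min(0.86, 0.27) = 0.27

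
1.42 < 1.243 False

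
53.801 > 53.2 True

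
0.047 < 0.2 True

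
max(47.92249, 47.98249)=47.98249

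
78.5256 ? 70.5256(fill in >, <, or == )>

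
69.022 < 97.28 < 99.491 True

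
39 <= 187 True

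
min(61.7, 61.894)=61.7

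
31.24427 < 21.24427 False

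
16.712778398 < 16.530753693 False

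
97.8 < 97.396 False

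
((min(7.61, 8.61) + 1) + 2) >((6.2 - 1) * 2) True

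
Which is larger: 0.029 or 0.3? 0.3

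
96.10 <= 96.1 True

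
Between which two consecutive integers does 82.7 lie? 82 and 83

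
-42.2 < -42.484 False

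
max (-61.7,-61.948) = -61.7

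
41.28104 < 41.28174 True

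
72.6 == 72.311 False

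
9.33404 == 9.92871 False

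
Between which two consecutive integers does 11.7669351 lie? 11 and 12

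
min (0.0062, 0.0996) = 0.0062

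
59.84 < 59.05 False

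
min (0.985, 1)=0.985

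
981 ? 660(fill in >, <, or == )>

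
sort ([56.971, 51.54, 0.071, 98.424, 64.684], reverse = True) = [98.424, 64.684, 56.971, 51.54, 0.071]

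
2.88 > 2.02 True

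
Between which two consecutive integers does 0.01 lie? 0 and 1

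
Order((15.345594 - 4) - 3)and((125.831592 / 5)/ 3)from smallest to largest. ((15.345594 - 4) - 3), ((125.831592 / 5)/ 3)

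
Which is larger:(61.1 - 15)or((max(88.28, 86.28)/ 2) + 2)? ((max(88.28, 86.28)/ 2) + 2)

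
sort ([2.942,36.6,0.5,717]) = [0.5,2.942,36.6,717]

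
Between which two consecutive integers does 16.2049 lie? 16 and 17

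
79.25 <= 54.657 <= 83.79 False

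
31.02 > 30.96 True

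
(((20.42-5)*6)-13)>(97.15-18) True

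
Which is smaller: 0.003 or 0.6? 0.003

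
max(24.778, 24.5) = 24.778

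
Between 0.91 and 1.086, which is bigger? 1.086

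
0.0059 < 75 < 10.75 False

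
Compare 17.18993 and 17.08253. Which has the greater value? 17.18993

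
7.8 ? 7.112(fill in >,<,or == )>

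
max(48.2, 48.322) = 48.322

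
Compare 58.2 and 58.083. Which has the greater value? 58.2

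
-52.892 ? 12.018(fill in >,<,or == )<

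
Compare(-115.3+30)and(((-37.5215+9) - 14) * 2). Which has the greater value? (((-37.5215+9) - 14) * 2)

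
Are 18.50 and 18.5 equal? Yes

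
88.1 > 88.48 False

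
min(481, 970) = 481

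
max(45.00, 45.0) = 45.0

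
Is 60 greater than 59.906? Yes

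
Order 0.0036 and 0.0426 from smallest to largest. 0.0036, 0.0426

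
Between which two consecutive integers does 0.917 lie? 0 and 1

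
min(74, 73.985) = 73.985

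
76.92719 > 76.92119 True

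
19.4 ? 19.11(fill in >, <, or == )>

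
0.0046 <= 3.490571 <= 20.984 True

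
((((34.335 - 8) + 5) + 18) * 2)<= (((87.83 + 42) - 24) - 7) True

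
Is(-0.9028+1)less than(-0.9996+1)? No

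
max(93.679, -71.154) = 93.679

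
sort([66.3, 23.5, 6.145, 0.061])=[0.061, 6.145, 23.5, 66.3]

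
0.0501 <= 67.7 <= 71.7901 True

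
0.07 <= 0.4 True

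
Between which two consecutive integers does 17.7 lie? 17 and 18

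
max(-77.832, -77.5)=-77.5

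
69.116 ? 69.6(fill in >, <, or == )<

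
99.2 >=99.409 False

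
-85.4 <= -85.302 True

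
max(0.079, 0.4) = 0.4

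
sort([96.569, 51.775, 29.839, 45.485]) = [29.839, 45.485, 51.775, 96.569]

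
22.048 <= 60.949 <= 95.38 True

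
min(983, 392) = 392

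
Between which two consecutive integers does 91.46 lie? 91 and 92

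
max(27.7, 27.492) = 27.7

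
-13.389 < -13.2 True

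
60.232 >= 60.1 True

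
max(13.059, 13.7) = 13.7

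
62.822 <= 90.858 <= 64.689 False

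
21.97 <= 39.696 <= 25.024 False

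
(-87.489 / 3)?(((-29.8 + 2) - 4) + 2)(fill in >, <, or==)>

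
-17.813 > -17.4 False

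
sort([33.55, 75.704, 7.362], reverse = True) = [75.704, 33.55, 7.362]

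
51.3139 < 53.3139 True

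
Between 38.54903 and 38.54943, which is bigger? 38.54943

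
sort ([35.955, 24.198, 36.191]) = [24.198, 35.955, 36.191]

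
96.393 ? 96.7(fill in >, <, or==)<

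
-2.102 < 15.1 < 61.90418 True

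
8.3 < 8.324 True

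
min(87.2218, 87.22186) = 87.2218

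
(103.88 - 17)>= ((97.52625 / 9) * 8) True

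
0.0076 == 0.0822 False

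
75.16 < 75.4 True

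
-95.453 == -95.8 False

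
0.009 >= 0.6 False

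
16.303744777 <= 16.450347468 True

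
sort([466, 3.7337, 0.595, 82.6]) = [0.595, 3.7337, 82.6, 466]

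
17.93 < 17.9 False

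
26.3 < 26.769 True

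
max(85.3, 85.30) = 85.30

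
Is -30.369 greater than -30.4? Yes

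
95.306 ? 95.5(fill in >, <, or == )<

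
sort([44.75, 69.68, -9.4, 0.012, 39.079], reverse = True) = [69.68, 44.75, 39.079, 0.012, -9.4]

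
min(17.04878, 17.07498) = 17.04878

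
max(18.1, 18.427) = 18.427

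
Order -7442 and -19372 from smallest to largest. -19372, -7442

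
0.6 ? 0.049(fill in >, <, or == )>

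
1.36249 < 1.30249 False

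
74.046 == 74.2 False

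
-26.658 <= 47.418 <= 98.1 True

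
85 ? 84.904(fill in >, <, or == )>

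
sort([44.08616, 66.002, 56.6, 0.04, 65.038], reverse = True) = [66.002, 65.038, 56.6, 44.08616, 0.04]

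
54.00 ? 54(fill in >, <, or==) ==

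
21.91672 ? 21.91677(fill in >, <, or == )<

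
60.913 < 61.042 True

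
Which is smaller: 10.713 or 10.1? 10.1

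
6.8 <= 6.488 False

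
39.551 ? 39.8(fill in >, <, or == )<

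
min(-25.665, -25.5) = -25.665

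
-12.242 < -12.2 True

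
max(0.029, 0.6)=0.6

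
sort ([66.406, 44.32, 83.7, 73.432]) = [44.32, 66.406, 73.432, 83.7]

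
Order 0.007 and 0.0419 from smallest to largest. 0.007, 0.0419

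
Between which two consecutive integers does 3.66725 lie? 3 and 4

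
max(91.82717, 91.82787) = 91.82787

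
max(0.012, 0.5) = 0.5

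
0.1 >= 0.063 True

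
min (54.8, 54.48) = 54.48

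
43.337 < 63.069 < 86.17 True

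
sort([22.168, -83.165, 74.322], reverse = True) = [74.322, 22.168, -83.165]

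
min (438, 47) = 47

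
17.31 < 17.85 True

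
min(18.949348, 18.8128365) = 18.8128365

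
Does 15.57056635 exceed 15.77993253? No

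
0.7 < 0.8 True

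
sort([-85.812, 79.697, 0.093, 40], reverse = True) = [79.697, 40, 0.093, -85.812]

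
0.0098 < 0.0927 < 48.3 True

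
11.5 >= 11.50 True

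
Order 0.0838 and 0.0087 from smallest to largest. 0.0087, 0.0838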